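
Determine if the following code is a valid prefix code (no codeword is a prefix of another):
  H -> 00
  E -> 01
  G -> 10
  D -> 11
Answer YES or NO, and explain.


Checking each pair (does one codeword prefix another?):
  H='00' vs E='01': no prefix
  H='00' vs G='10': no prefix
  H='00' vs D='11': no prefix
  E='01' vs H='00': no prefix
  E='01' vs G='10': no prefix
  E='01' vs D='11': no prefix
  G='10' vs H='00': no prefix
  G='10' vs E='01': no prefix
  G='10' vs D='11': no prefix
  D='11' vs H='00': no prefix
  D='11' vs E='01': no prefix
  D='11' vs G='10': no prefix
No violation found over all pairs.

YES -- this is a valid prefix code. No codeword is a prefix of any other codeword.


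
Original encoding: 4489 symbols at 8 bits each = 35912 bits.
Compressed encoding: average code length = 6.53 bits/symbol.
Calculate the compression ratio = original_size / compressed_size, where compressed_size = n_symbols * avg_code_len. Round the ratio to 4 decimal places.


original_size = n_symbols * orig_bits = 4489 * 8 = 35912 bits
compressed_size = n_symbols * avg_code_len = 4489 * 6.53 = 29313.17 bits
ratio = original_size / compressed_size = 35912 / 29313.17 = 1.2251

Compression ratio = 1.2251


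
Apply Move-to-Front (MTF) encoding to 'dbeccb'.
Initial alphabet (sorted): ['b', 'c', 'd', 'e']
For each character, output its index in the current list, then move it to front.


MTF encoding:
'd': index 2 in ['b', 'c', 'd', 'e'] -> ['d', 'b', 'c', 'e']
'b': index 1 in ['d', 'b', 'c', 'e'] -> ['b', 'd', 'c', 'e']
'e': index 3 in ['b', 'd', 'c', 'e'] -> ['e', 'b', 'd', 'c']
'c': index 3 in ['e', 'b', 'd', 'c'] -> ['c', 'e', 'b', 'd']
'c': index 0 in ['c', 'e', 'b', 'd'] -> ['c', 'e', 'b', 'd']
'b': index 2 in ['c', 'e', 'b', 'd'] -> ['b', 'c', 'e', 'd']


Output: [2, 1, 3, 3, 0, 2]


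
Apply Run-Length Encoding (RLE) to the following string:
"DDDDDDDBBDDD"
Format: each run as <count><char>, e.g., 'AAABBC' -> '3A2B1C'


Scanning runs left to right:
  i=0: run of 'D' x 7 -> '7D'
  i=7: run of 'B' x 2 -> '2B'
  i=9: run of 'D' x 3 -> '3D'

RLE = 7D2B3D


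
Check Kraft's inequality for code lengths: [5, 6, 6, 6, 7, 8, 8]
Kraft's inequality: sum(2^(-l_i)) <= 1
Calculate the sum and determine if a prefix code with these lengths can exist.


Sum = 2^(-5) + 2^(-6) + 2^(-6) + 2^(-6) + 2^(-7) + 2^(-8) + 2^(-8)
    = 0.03125 + 0.015625 + 0.015625 + 0.015625 + 0.0078125 + 0.00390625 + 0.00390625
    = 24/256 = 0.09375
Since 0.09375 <= 1, Kraft's inequality IS satisfied.
A prefix code with these lengths CAN exist.

Kraft sum = 0.09375. Satisfied.


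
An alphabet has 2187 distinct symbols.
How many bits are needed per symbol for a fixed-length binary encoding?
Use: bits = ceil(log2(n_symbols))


log2(2187) = 11.0947
Bracket: 2^11 = 2048 < 2187 <= 2^12 = 4096
So ceil(log2(2187)) = 12

bits = ceil(log2(2187)) = ceil(11.0947) = 12 bits


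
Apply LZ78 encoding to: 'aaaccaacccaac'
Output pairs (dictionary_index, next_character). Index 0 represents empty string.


LZ78 encoding steps:
Dictionary: {0: ''}
Step 1: w='' (idx 0), next='a' -> output (0, 'a'), add 'a' as idx 1
Step 2: w='a' (idx 1), next='a' -> output (1, 'a'), add 'aa' as idx 2
Step 3: w='' (idx 0), next='c' -> output (0, 'c'), add 'c' as idx 3
Step 4: w='c' (idx 3), next='a' -> output (3, 'a'), add 'ca' as idx 4
Step 5: w='a' (idx 1), next='c' -> output (1, 'c'), add 'ac' as idx 5
Step 6: w='c' (idx 3), next='c' -> output (3, 'c'), add 'cc' as idx 6
Step 7: w='aa' (idx 2), next='c' -> output (2, 'c'), add 'aac' as idx 7


Encoded: [(0, 'a'), (1, 'a'), (0, 'c'), (3, 'a'), (1, 'c'), (3, 'c'), (2, 'c')]


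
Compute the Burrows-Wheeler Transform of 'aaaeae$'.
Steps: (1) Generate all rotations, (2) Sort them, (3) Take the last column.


Rotations (sorted):
  0: $aaaeae -> last char: e
  1: aaaeae$ -> last char: $
  2: aaeae$a -> last char: a
  3: ae$aaae -> last char: e
  4: aeae$aa -> last char: a
  5: e$aaaea -> last char: a
  6: eae$aaa -> last char: a


BWT = e$aeaaa


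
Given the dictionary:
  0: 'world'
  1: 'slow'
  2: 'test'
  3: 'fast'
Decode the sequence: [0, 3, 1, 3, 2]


Look up each index in the dictionary:
  0 -> 'world'
  3 -> 'fast'
  1 -> 'slow'
  3 -> 'fast'
  2 -> 'test'

Decoded: "world fast slow fast test"


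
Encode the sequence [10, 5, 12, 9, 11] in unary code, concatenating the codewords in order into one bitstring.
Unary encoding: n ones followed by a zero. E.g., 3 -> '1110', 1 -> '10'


Encode each number as n ones followed by a terminating 0:
  10 -> 11111111110 (11 bits)
  5 -> 111110 (6 bits)
  12 -> 1111111111110 (13 bits)
  9 -> 1111111110 (10 bits)
  11 -> 111111111110 (12 bits)
Total length = 11 + 6 + 13 + 10 + 12 = 52 bits.

Unary([10, 5, 12, 9, 11]) = 1111111111011111011111111111101111111110111111111110 (52 bits)


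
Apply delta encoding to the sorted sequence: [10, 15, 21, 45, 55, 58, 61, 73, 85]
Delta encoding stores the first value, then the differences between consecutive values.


First value: 10
Deltas:
  15 - 10 = 5
  21 - 15 = 6
  45 - 21 = 24
  55 - 45 = 10
  58 - 55 = 3
  61 - 58 = 3
  73 - 61 = 12
  85 - 73 = 12


Delta encoded: [10, 5, 6, 24, 10, 3, 3, 12, 12]


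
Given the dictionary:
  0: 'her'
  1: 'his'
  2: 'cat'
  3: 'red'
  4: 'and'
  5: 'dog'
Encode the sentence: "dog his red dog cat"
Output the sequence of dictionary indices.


Look up each word in the dictionary:
  'dog' -> 5
  'his' -> 1
  'red' -> 3
  'dog' -> 5
  'cat' -> 2

Encoded: [5, 1, 3, 5, 2]


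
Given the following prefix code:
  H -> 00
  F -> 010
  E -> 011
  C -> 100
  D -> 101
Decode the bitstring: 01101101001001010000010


Decoding step by step:
Bits 011 -> E
Bits 011 -> E
Bits 010 -> F
Bits 010 -> F
Bits 010 -> F
Bits 100 -> C
Bits 00 -> H
Bits 010 -> F


Decoded message: EEFFFCHF


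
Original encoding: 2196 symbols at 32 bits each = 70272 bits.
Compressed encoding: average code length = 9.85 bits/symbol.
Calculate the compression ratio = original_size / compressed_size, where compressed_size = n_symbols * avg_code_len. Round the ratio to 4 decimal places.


original_size = n_symbols * orig_bits = 2196 * 32 = 70272 bits
compressed_size = n_symbols * avg_code_len = 2196 * 9.85 = 21630.6 bits
ratio = original_size / compressed_size = 70272 / 21630.6 = 3.2487

Compression ratio = 3.2487


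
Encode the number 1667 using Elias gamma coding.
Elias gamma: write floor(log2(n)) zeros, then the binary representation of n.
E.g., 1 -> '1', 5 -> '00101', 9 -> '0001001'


num_bits = floor(log2(1667)) + 1 = 11
leading_zeros = num_bits - 1 = 10
binary(1667) = 11010000011

Elias gamma(1667) = '0000000000' + '11010000011' = 000000000011010000011 (21 bits)


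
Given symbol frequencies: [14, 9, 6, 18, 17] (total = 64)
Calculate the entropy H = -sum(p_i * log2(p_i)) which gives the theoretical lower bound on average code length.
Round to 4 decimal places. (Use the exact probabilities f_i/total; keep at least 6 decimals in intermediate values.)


Per-symbol terms -p_i * log2(p_i) with p_i = f_i/64:
  p = 14/64 = 0.218750: log2(p) = -2.192645, -p*log2(p) = 0.479641
  p = 9/64 = 0.140625: log2(p) = -2.830075, -p*log2(p) = 0.397979
  p = 6/64 = 0.093750: log2(p) = -3.415037, -p*log2(p) = 0.320160
  p = 18/64 = 0.281250: log2(p) = -1.830075, -p*log2(p) = 0.514709
  p = 17/64 = 0.265625: log2(p) = -1.912537, -p*log2(p) = 0.508018
H = 0.479641 + 0.397979 + 0.320160 + 0.514709 + 0.508018 = 2.220507

H = 2.2205 bits/symbol


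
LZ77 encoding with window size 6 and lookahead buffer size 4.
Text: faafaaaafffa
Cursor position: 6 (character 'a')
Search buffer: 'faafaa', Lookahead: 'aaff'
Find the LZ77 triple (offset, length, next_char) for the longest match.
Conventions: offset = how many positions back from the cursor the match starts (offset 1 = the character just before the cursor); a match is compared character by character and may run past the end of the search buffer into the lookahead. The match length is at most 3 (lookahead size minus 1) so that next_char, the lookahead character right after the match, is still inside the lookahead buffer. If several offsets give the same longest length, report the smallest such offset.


Try each offset into the search buffer:
  offset=1 (pos 5, char 'a'): match length 2
  offset=2 (pos 4, char 'a'): match length 2
  offset=3 (pos 3, char 'f'): match length 0
  offset=4 (pos 2, char 'a'): match length 1
  offset=5 (pos 1, char 'a'): match length 3
  offset=6 (pos 0, char 'f'): match length 0
Longest match has length 3 at offset 5.
next_char = character at position 6 + 3 = 9 -> 'f'

Best match: offset=5, length=3 (matching 'aaf' starting at position 1)
LZ77 triple: (5, 3, 'f')


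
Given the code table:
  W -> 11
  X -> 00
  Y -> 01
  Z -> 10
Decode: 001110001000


Decoding:
00 -> X
11 -> W
10 -> Z
00 -> X
10 -> Z
00 -> X


Result: XWZXZX


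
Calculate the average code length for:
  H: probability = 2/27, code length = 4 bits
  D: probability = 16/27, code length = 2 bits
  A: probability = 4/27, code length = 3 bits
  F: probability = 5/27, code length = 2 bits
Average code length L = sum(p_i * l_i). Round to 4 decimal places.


Weighted contributions p_i * l_i:
  H: (2/27) * 4 = 8/27
  D: (16/27) * 2 = 32/27
  A: (4/27) * 3 = 12/27
  F: (5/27) * 2 = 10/27
Sum = (8 + 32 + 12 + 10)/27 = 62/27

L = 62/27 = 2.2963 bits/symbol


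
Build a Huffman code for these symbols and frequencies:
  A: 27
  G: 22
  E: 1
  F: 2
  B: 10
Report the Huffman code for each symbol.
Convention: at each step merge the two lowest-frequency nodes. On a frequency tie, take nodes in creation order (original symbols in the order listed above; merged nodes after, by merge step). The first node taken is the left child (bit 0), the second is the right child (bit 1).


Huffman tree construction:
Step 1: Merge E(1) + F(2) = 3
Step 2: Merge (E+F)(3) + B(10) = 13
Step 3: Merge ((E+F)+B)(13) + G(22) = 35
Step 4: Merge A(27) + (((E+F)+B)+G)(35) = 62
Read each symbol's code off the tree from the root (left child = 0, right child = 1).

Codes:
  A: 0 (length 1)
  G: 11 (length 2)
  E: 1000 (length 4)
  F: 1001 (length 4)
  B: 101 (length 3)
Average code length: 113/62 = 1.8226 bits/symbol


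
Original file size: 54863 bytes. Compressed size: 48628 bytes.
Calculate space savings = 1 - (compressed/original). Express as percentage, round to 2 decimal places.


ratio = compressed/original = 48628/54863 = 0.886353
savings = 1 - ratio = 1 - 0.886353 = 0.113647
as a percentage: 0.113647 * 100 = 11.36%

Space savings = 1 - 48628/54863 = 11.36%


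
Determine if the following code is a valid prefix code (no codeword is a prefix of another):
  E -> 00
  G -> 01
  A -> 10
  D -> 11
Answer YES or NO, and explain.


Checking each pair (does one codeword prefix another?):
  E='00' vs G='01': no prefix
  E='00' vs A='10': no prefix
  E='00' vs D='11': no prefix
  G='01' vs E='00': no prefix
  G='01' vs A='10': no prefix
  G='01' vs D='11': no prefix
  A='10' vs E='00': no prefix
  A='10' vs G='01': no prefix
  A='10' vs D='11': no prefix
  D='11' vs E='00': no prefix
  D='11' vs G='01': no prefix
  D='11' vs A='10': no prefix
No violation found over all pairs.

YES -- this is a valid prefix code. No codeword is a prefix of any other codeword.


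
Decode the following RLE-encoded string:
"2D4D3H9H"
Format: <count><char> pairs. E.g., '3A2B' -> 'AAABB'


Expanding each <count><char> pair:
  2D -> 'DD'
  4D -> 'DDDD'
  3H -> 'HHH'
  9H -> 'HHHHHHHHH'

Decoded = DDDDDDHHHHHHHHHHHH


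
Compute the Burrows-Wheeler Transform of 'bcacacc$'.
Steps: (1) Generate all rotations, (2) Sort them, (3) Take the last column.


Rotations (sorted):
  0: $bcacacc -> last char: c
  1: acacc$bc -> last char: c
  2: acc$bcac -> last char: c
  3: bcacacc$ -> last char: $
  4: c$bcacac -> last char: c
  5: cacacc$b -> last char: b
  6: cacc$bca -> last char: a
  7: cc$bcaca -> last char: a


BWT = ccc$cbaa


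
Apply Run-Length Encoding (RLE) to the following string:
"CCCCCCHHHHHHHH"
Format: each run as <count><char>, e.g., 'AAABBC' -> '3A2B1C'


Scanning runs left to right:
  i=0: run of 'C' x 6 -> '6C'
  i=6: run of 'H' x 8 -> '8H'

RLE = 6C8H


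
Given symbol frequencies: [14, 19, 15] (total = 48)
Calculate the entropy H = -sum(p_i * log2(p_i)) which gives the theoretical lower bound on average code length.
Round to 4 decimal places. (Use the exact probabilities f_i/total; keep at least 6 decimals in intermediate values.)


Per-symbol terms -p_i * log2(p_i) with p_i = f_i/48:
  p = 14/48 = 0.291667: log2(p) = -1.777608, -p*log2(p) = 0.518469
  p = 19/48 = 0.395833: log2(p) = -1.337035, -p*log2(p) = 0.529243
  p = 15/48 = 0.312500: log2(p) = -1.678072, -p*log2(p) = 0.524397
H = 0.518469 + 0.529243 + 0.524397 = 1.572109

H = 1.5721 bits/symbol


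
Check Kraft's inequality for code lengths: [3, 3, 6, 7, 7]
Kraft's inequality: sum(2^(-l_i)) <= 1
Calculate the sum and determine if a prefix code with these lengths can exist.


Sum = 2^(-3) + 2^(-3) + 2^(-6) + 2^(-7) + 2^(-7)
    = 0.125 + 0.125 + 0.015625 + 0.0078125 + 0.0078125
    = 36/128 = 0.28125
Since 0.28125 <= 1, Kraft's inequality IS satisfied.
A prefix code with these lengths CAN exist.

Kraft sum = 0.28125. Satisfied.


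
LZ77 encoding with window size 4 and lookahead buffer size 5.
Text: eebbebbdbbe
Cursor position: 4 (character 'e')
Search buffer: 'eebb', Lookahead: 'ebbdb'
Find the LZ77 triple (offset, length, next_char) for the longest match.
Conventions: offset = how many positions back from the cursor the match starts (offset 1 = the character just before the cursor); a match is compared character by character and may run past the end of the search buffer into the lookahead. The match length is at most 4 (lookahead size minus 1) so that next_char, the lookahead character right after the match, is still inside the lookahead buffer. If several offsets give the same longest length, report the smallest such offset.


Try each offset into the search buffer:
  offset=1 (pos 3, char 'b'): match length 0
  offset=2 (pos 2, char 'b'): match length 0
  offset=3 (pos 1, char 'e'): match length 3
  offset=4 (pos 0, char 'e'): match length 1
Longest match has length 3 at offset 3.
next_char = character at position 4 + 3 = 7 -> 'd'

Best match: offset=3, length=3 (matching 'ebb' starting at position 1)
LZ77 triple: (3, 3, 'd')


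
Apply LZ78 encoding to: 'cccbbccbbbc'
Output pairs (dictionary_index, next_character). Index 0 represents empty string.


LZ78 encoding steps:
Dictionary: {0: ''}
Step 1: w='' (idx 0), next='c' -> output (0, 'c'), add 'c' as idx 1
Step 2: w='c' (idx 1), next='c' -> output (1, 'c'), add 'cc' as idx 2
Step 3: w='' (idx 0), next='b' -> output (0, 'b'), add 'b' as idx 3
Step 4: w='b' (idx 3), next='c' -> output (3, 'c'), add 'bc' as idx 4
Step 5: w='c' (idx 1), next='b' -> output (1, 'b'), add 'cb' as idx 5
Step 6: w='b' (idx 3), next='b' -> output (3, 'b'), add 'bb' as idx 6
Step 7: w='c' (idx 1), end of input -> output (1, '')


Encoded: [(0, 'c'), (1, 'c'), (0, 'b'), (3, 'c'), (1, 'b'), (3, 'b'), (1, '')]


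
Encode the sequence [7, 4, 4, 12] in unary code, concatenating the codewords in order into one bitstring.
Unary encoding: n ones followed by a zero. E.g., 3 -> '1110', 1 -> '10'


Encode each number as n ones followed by a terminating 0:
  7 -> 11111110 (8 bits)
  4 -> 11110 (5 bits)
  4 -> 11110 (5 bits)
  12 -> 1111111111110 (13 bits)
Total length = 8 + 5 + 5 + 13 = 31 bits.

Unary([7, 4, 4, 12]) = 1111111011110111101111111111110 (31 bits)


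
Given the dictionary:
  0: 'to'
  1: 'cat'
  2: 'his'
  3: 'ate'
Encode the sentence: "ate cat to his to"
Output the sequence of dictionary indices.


Look up each word in the dictionary:
  'ate' -> 3
  'cat' -> 1
  'to' -> 0
  'his' -> 2
  'to' -> 0

Encoded: [3, 1, 0, 2, 0]


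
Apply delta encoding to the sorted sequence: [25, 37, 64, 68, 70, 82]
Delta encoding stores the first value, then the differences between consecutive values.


First value: 25
Deltas:
  37 - 25 = 12
  64 - 37 = 27
  68 - 64 = 4
  70 - 68 = 2
  82 - 70 = 12


Delta encoded: [25, 12, 27, 4, 2, 12]


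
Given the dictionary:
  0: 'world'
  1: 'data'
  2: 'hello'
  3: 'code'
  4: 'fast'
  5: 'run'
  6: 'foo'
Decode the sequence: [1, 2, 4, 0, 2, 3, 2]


Look up each index in the dictionary:
  1 -> 'data'
  2 -> 'hello'
  4 -> 'fast'
  0 -> 'world'
  2 -> 'hello'
  3 -> 'code'
  2 -> 'hello'

Decoded: "data hello fast world hello code hello"


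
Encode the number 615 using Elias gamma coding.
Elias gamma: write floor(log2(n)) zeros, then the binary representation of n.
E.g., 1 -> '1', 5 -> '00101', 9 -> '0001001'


num_bits = floor(log2(615)) + 1 = 10
leading_zeros = num_bits - 1 = 9
binary(615) = 1001100111

Elias gamma(615) = '000000000' + '1001100111' = 0000000001001100111 (19 bits)


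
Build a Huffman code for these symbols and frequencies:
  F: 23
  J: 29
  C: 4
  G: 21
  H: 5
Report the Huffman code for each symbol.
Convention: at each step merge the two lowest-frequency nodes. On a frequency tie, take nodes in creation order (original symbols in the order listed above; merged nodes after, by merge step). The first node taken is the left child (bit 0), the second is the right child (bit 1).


Huffman tree construction:
Step 1: Merge C(4) + H(5) = 9
Step 2: Merge (C+H)(9) + G(21) = 30
Step 3: Merge F(23) + J(29) = 52
Step 4: Merge ((C+H)+G)(30) + (F+J)(52) = 82
Read each symbol's code off the tree from the root (left child = 0, right child = 1).

Codes:
  F: 10 (length 2)
  J: 11 (length 2)
  C: 000 (length 3)
  G: 01 (length 2)
  H: 001 (length 3)
Average code length: 173/82 = 2.1098 bits/symbol


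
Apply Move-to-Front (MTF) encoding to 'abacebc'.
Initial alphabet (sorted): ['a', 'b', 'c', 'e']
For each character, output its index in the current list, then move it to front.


MTF encoding:
'a': index 0 in ['a', 'b', 'c', 'e'] -> ['a', 'b', 'c', 'e']
'b': index 1 in ['a', 'b', 'c', 'e'] -> ['b', 'a', 'c', 'e']
'a': index 1 in ['b', 'a', 'c', 'e'] -> ['a', 'b', 'c', 'e']
'c': index 2 in ['a', 'b', 'c', 'e'] -> ['c', 'a', 'b', 'e']
'e': index 3 in ['c', 'a', 'b', 'e'] -> ['e', 'c', 'a', 'b']
'b': index 3 in ['e', 'c', 'a', 'b'] -> ['b', 'e', 'c', 'a']
'c': index 2 in ['b', 'e', 'c', 'a'] -> ['c', 'b', 'e', 'a']


Output: [0, 1, 1, 2, 3, 3, 2]


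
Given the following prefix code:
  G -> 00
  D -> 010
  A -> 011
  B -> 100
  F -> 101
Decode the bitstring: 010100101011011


Decoding step by step:
Bits 010 -> D
Bits 100 -> B
Bits 101 -> F
Bits 011 -> A
Bits 011 -> A


Decoded message: DBFAA


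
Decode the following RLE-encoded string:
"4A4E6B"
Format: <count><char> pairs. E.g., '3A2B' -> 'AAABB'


Expanding each <count><char> pair:
  4A -> 'AAAA'
  4E -> 'EEEE'
  6B -> 'BBBBBB'

Decoded = AAAAEEEEBBBBBB


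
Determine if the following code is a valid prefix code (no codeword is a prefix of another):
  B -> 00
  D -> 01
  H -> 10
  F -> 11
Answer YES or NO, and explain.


Checking each pair (does one codeword prefix another?):
  B='00' vs D='01': no prefix
  B='00' vs H='10': no prefix
  B='00' vs F='11': no prefix
  D='01' vs B='00': no prefix
  D='01' vs H='10': no prefix
  D='01' vs F='11': no prefix
  H='10' vs B='00': no prefix
  H='10' vs D='01': no prefix
  H='10' vs F='11': no prefix
  F='11' vs B='00': no prefix
  F='11' vs D='01': no prefix
  F='11' vs H='10': no prefix
No violation found over all pairs.

YES -- this is a valid prefix code. No codeword is a prefix of any other codeword.


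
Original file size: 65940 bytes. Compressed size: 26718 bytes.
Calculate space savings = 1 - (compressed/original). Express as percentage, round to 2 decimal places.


ratio = compressed/original = 26718/65940 = 0.405187
savings = 1 - ratio = 1 - 0.405187 = 0.594813
as a percentage: 0.594813 * 100 = 59.48%

Space savings = 1 - 26718/65940 = 59.48%


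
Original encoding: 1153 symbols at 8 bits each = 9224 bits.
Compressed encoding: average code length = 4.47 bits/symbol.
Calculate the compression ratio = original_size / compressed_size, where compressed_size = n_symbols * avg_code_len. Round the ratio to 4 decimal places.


original_size = n_symbols * orig_bits = 1153 * 8 = 9224 bits
compressed_size = n_symbols * avg_code_len = 1153 * 4.47 = 5153.91 bits
ratio = original_size / compressed_size = 9224 / 5153.91 = 1.7897

Compression ratio = 1.7897


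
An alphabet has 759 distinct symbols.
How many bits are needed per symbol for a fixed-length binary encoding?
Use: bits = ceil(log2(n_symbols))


log2(759) = 9.568
Bracket: 2^9 = 512 < 759 <= 2^10 = 1024
So ceil(log2(759)) = 10

bits = ceil(log2(759)) = ceil(9.568) = 10 bits


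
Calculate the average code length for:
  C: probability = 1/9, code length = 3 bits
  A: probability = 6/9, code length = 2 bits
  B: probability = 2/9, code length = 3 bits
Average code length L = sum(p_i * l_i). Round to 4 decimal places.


Weighted contributions p_i * l_i:
  C: (1/9) * 3 = 3/9
  A: (6/9) * 2 = 12/9
  B: (2/9) * 3 = 6/9
Sum = (3 + 12 + 6)/9 = 21/9

L = 21/9 = 2.3333 bits/symbol


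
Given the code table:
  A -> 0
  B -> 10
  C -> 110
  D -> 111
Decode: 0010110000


Decoding:
0 -> A
0 -> A
10 -> B
110 -> C
0 -> A
0 -> A
0 -> A


Result: AABCAAA


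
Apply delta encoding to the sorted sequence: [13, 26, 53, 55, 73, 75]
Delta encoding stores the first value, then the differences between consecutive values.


First value: 13
Deltas:
  26 - 13 = 13
  53 - 26 = 27
  55 - 53 = 2
  73 - 55 = 18
  75 - 73 = 2


Delta encoded: [13, 13, 27, 2, 18, 2]


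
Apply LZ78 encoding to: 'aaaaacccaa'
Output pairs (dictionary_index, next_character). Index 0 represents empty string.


LZ78 encoding steps:
Dictionary: {0: ''}
Step 1: w='' (idx 0), next='a' -> output (0, 'a'), add 'a' as idx 1
Step 2: w='a' (idx 1), next='a' -> output (1, 'a'), add 'aa' as idx 2
Step 3: w='aa' (idx 2), next='c' -> output (2, 'c'), add 'aac' as idx 3
Step 4: w='' (idx 0), next='c' -> output (0, 'c'), add 'c' as idx 4
Step 5: w='c' (idx 4), next='a' -> output (4, 'a'), add 'ca' as idx 5
Step 6: w='a' (idx 1), end of input -> output (1, '')


Encoded: [(0, 'a'), (1, 'a'), (2, 'c'), (0, 'c'), (4, 'a'), (1, '')]


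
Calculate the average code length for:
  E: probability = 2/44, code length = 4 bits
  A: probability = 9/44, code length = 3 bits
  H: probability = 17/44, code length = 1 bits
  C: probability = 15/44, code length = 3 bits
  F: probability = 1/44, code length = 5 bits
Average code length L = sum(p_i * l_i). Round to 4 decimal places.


Weighted contributions p_i * l_i:
  E: (2/44) * 4 = 8/44
  A: (9/44) * 3 = 27/44
  H: (17/44) * 1 = 17/44
  C: (15/44) * 3 = 45/44
  F: (1/44) * 5 = 5/44
Sum = (8 + 27 + 17 + 45 + 5)/44 = 102/44

L = 102/44 = 2.3182 bits/symbol


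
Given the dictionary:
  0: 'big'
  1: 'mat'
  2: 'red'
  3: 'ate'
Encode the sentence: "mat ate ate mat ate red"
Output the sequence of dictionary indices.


Look up each word in the dictionary:
  'mat' -> 1
  'ate' -> 3
  'ate' -> 3
  'mat' -> 1
  'ate' -> 3
  'red' -> 2

Encoded: [1, 3, 3, 1, 3, 2]


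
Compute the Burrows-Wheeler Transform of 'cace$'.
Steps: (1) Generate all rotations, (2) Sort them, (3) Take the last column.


Rotations (sorted):
  0: $cace -> last char: e
  1: ace$c -> last char: c
  2: cace$ -> last char: $
  3: ce$ca -> last char: a
  4: e$cac -> last char: c


BWT = ec$ac


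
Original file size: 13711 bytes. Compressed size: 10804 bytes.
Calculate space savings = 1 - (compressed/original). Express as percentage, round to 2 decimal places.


ratio = compressed/original = 10804/13711 = 0.78798
savings = 1 - ratio = 1 - 0.78798 = 0.21202
as a percentage: 0.21202 * 100 = 21.2%

Space savings = 1 - 10804/13711 = 21.2%


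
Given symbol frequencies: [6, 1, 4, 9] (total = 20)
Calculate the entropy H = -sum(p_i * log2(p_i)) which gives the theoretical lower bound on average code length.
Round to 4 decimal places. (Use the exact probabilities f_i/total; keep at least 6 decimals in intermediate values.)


Per-symbol terms -p_i * log2(p_i) with p_i = f_i/20:
  p = 6/20 = 0.300000: log2(p) = -1.736966, -p*log2(p) = 0.521090
  p = 1/20 = 0.050000: log2(p) = -4.321928, -p*log2(p) = 0.216096
  p = 4/20 = 0.200000: log2(p) = -2.321928, -p*log2(p) = 0.464386
  p = 9/20 = 0.450000: log2(p) = -1.152003, -p*log2(p) = 0.518401
H = 0.521090 + 0.216096 + 0.464386 + 0.518401 = 1.719973

H = 1.72 bits/symbol


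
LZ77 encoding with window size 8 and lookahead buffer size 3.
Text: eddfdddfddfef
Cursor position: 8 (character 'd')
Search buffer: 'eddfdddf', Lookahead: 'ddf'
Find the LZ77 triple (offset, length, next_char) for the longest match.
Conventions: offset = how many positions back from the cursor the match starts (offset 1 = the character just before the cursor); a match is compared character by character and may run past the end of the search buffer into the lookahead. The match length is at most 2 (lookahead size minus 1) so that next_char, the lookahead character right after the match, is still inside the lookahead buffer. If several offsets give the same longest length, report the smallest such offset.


Try each offset into the search buffer:
  offset=1 (pos 7, char 'f'): match length 0
  offset=2 (pos 6, char 'd'): match length 1
  offset=3 (pos 5, char 'd'): match length 2
  offset=4 (pos 4, char 'd'): match length 2
  offset=5 (pos 3, char 'f'): match length 0
  offset=6 (pos 2, char 'd'): match length 1
  offset=7 (pos 1, char 'd'): match length 2
  offset=8 (pos 0, char 'e'): match length 0
Longest match has length 2, found at offsets 3, 4, 7; take the smallest, offset 3.
next_char = character at position 8 + 2 = 10 -> 'f'

Best match: offset=3, length=2 (matching 'dd' starting at position 5)
LZ77 triple: (3, 2, 'f')


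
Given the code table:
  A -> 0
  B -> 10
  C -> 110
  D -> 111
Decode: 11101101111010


Decoding:
111 -> D
0 -> A
110 -> C
111 -> D
10 -> B
10 -> B


Result: DACDBB


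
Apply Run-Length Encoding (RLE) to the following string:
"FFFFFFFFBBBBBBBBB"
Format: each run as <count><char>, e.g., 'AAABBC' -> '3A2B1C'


Scanning runs left to right:
  i=0: run of 'F' x 8 -> '8F'
  i=8: run of 'B' x 9 -> '9B'

RLE = 8F9B


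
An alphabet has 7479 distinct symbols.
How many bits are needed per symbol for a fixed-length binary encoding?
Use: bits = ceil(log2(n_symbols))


log2(7479) = 12.8686
Bracket: 2^12 = 4096 < 7479 <= 2^13 = 8192
So ceil(log2(7479)) = 13

bits = ceil(log2(7479)) = ceil(12.8686) = 13 bits


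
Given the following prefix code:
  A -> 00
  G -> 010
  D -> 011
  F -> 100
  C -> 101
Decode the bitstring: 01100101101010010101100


Decoding step by step:
Bits 011 -> D
Bits 00 -> A
Bits 101 -> C
Bits 101 -> C
Bits 010 -> G
Bits 010 -> G
Bits 101 -> C
Bits 100 -> F


Decoded message: DACCGGCF


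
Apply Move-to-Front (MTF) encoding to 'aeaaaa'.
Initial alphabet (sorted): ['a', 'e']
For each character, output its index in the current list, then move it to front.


MTF encoding:
'a': index 0 in ['a', 'e'] -> ['a', 'e']
'e': index 1 in ['a', 'e'] -> ['e', 'a']
'a': index 1 in ['e', 'a'] -> ['a', 'e']
'a': index 0 in ['a', 'e'] -> ['a', 'e']
'a': index 0 in ['a', 'e'] -> ['a', 'e']
'a': index 0 in ['a', 'e'] -> ['a', 'e']


Output: [0, 1, 1, 0, 0, 0]


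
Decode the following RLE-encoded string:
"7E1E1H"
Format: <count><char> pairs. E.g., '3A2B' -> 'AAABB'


Expanding each <count><char> pair:
  7E -> 'EEEEEEE'
  1E -> 'E'
  1H -> 'H'

Decoded = EEEEEEEEH


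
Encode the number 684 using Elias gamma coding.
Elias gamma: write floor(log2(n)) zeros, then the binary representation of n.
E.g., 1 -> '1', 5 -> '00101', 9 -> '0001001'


num_bits = floor(log2(684)) + 1 = 10
leading_zeros = num_bits - 1 = 9
binary(684) = 1010101100

Elias gamma(684) = '000000000' + '1010101100' = 0000000001010101100 (19 bits)


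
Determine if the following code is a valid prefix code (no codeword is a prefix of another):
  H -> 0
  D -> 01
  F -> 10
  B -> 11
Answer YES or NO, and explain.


Checking each pair (does one codeword prefix another?):
  H='0' vs D='01': prefix -- VIOLATION

NO -- this is NOT a valid prefix code. H (0) is a prefix of D (01).


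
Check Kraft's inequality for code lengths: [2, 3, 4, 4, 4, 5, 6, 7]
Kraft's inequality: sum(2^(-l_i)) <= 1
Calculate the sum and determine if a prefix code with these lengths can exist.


Sum = 2^(-2) + 2^(-3) + 2^(-4) + 2^(-4) + 2^(-4) + 2^(-5) + 2^(-6) + 2^(-7)
    = 0.25 + 0.125 + 0.0625 + 0.0625 + 0.0625 + 0.03125 + 0.015625 + 0.0078125
    = 79/128 = 0.6171875
Since 0.6171875 <= 1, Kraft's inequality IS satisfied.
A prefix code with these lengths CAN exist.

Kraft sum = 0.6171875. Satisfied.


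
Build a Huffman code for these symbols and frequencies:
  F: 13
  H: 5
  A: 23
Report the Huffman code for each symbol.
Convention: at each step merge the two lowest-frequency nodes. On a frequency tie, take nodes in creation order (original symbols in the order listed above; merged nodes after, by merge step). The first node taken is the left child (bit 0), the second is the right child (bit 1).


Huffman tree construction:
Step 1: Merge H(5) + F(13) = 18
Step 2: Merge (H+F)(18) + A(23) = 41
Read each symbol's code off the tree from the root (left child = 0, right child = 1).

Codes:
  F: 01 (length 2)
  H: 00 (length 2)
  A: 1 (length 1)
Average code length: 59/41 = 1.4390 bits/symbol


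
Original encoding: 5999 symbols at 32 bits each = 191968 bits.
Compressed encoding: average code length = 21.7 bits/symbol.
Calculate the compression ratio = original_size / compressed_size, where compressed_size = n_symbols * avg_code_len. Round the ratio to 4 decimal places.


original_size = n_symbols * orig_bits = 5999 * 32 = 191968 bits
compressed_size = n_symbols * avg_code_len = 5999 * 21.7 = 130178.3 bits
ratio = original_size / compressed_size = 191968 / 130178.3 = 1.4747

Compression ratio = 1.4747


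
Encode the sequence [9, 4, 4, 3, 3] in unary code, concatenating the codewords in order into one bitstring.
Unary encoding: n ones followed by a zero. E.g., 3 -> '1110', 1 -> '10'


Encode each number as n ones followed by a terminating 0:
  9 -> 1111111110 (10 bits)
  4 -> 11110 (5 bits)
  4 -> 11110 (5 bits)
  3 -> 1110 (4 bits)
  3 -> 1110 (4 bits)
Total length = 10 + 5 + 5 + 4 + 4 = 28 bits.

Unary([9, 4, 4, 3, 3]) = 1111111110111101111011101110 (28 bits)


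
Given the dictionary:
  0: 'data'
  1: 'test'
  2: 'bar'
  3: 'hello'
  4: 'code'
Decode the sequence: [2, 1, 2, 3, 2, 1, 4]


Look up each index in the dictionary:
  2 -> 'bar'
  1 -> 'test'
  2 -> 'bar'
  3 -> 'hello'
  2 -> 'bar'
  1 -> 'test'
  4 -> 'code'

Decoded: "bar test bar hello bar test code"


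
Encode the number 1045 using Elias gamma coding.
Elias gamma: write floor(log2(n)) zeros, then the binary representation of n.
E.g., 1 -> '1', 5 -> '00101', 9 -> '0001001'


num_bits = floor(log2(1045)) + 1 = 11
leading_zeros = num_bits - 1 = 10
binary(1045) = 10000010101

Elias gamma(1045) = '0000000000' + '10000010101' = 000000000010000010101 (21 bits)


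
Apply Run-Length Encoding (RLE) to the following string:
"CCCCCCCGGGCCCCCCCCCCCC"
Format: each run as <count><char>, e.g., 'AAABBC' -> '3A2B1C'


Scanning runs left to right:
  i=0: run of 'C' x 7 -> '7C'
  i=7: run of 'G' x 3 -> '3G'
  i=10: run of 'C' x 12 -> '12C'

RLE = 7C3G12C


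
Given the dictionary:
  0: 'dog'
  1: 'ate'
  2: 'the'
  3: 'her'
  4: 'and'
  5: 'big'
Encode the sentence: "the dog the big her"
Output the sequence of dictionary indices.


Look up each word in the dictionary:
  'the' -> 2
  'dog' -> 0
  'the' -> 2
  'big' -> 5
  'her' -> 3

Encoded: [2, 0, 2, 5, 3]


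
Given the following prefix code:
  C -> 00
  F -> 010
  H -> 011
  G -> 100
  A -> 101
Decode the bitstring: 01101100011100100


Decoding step by step:
Bits 011 -> H
Bits 011 -> H
Bits 00 -> C
Bits 011 -> H
Bits 100 -> G
Bits 100 -> G


Decoded message: HHCHGG


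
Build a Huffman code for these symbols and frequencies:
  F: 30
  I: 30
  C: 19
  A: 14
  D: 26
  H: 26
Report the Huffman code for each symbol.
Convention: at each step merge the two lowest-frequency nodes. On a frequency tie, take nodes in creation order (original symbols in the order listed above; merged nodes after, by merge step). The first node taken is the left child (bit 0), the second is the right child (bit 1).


Huffman tree construction:
Step 1: Merge A(14) + C(19) = 33
Step 2: Merge D(26) + H(26) = 52
Step 3: Merge F(30) + I(30) = 60
Step 4: Merge (A+C)(33) + (D+H)(52) = 85
Step 5: Merge (F+I)(60) + ((A+C)+(D+H))(85) = 145
Read each symbol's code off the tree from the root (left child = 0, right child = 1).

Codes:
  F: 00 (length 2)
  I: 01 (length 2)
  C: 101 (length 3)
  A: 100 (length 3)
  D: 110 (length 3)
  H: 111 (length 3)
Average code length: 375/145 = 2.5862 bits/symbol


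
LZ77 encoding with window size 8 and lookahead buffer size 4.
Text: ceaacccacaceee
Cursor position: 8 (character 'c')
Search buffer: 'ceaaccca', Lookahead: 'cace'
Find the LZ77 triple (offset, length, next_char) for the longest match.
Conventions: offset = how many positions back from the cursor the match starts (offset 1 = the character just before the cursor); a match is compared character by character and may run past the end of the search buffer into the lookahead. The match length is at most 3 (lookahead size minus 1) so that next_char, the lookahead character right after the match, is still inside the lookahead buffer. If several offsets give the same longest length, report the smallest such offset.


Try each offset into the search buffer:
  offset=1 (pos 7, char 'a'): match length 0
  offset=2 (pos 6, char 'c'): match length 3
  offset=3 (pos 5, char 'c'): match length 1
  offset=4 (pos 4, char 'c'): match length 1
  offset=5 (pos 3, char 'a'): match length 0
  offset=6 (pos 2, char 'a'): match length 0
  offset=7 (pos 1, char 'e'): match length 0
  offset=8 (pos 0, char 'c'): match length 1
Longest match has length 3 at offset 2.
next_char = character at position 8 + 3 = 11 -> 'e'

Best match: offset=2, length=3 (matching 'cac' starting at position 6)
LZ77 triple: (2, 3, 'e')


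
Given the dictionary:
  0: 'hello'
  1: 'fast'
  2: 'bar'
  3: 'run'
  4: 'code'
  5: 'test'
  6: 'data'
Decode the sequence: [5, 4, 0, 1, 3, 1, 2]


Look up each index in the dictionary:
  5 -> 'test'
  4 -> 'code'
  0 -> 'hello'
  1 -> 'fast'
  3 -> 'run'
  1 -> 'fast'
  2 -> 'bar'

Decoded: "test code hello fast run fast bar"


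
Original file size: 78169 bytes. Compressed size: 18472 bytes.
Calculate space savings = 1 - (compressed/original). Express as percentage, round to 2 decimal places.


ratio = compressed/original = 18472/78169 = 0.236309
savings = 1 - ratio = 1 - 0.236309 = 0.763691
as a percentage: 0.763691 * 100 = 76.37%

Space savings = 1 - 18472/78169 = 76.37%


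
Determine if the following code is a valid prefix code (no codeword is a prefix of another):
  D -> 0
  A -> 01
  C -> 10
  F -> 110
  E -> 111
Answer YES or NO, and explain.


Checking each pair (does one codeword prefix another?):
  D='0' vs A='01': prefix -- VIOLATION

NO -- this is NOT a valid prefix code. D (0) is a prefix of A (01).


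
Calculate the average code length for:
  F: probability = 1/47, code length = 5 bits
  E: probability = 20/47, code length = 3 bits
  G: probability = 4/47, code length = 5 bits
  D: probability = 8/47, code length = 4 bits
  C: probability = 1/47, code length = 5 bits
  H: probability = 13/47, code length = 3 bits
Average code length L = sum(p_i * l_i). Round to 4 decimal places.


Weighted contributions p_i * l_i:
  F: (1/47) * 5 = 5/47
  E: (20/47) * 3 = 60/47
  G: (4/47) * 5 = 20/47
  D: (8/47) * 4 = 32/47
  C: (1/47) * 5 = 5/47
  H: (13/47) * 3 = 39/47
Sum = (5 + 60 + 20 + 32 + 5 + 39)/47 = 161/47

L = 161/47 = 3.4255 bits/symbol


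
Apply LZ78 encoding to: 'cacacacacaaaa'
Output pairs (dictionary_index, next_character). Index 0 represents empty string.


LZ78 encoding steps:
Dictionary: {0: ''}
Step 1: w='' (idx 0), next='c' -> output (0, 'c'), add 'c' as idx 1
Step 2: w='' (idx 0), next='a' -> output (0, 'a'), add 'a' as idx 2
Step 3: w='c' (idx 1), next='a' -> output (1, 'a'), add 'ca' as idx 3
Step 4: w='ca' (idx 3), next='c' -> output (3, 'c'), add 'cac' as idx 4
Step 5: w='a' (idx 2), next='c' -> output (2, 'c'), add 'ac' as idx 5
Step 6: w='a' (idx 2), next='a' -> output (2, 'a'), add 'aa' as idx 6
Step 7: w='aa' (idx 6), end of input -> output (6, '')


Encoded: [(0, 'c'), (0, 'a'), (1, 'a'), (3, 'c'), (2, 'c'), (2, 'a'), (6, '')]


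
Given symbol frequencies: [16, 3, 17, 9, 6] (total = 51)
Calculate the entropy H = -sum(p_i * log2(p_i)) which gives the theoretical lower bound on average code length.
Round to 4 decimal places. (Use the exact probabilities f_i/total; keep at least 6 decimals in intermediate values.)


Per-symbol terms -p_i * log2(p_i) with p_i = f_i/51:
  p = 16/51 = 0.313725: log2(p) = -1.672425, -p*log2(p) = 0.524682
  p = 3/51 = 0.058824: log2(p) = -4.087463, -p*log2(p) = 0.240439
  p = 17/51 = 0.333333: log2(p) = -1.584963, -p*log2(p) = 0.528321
  p = 9/51 = 0.176471: log2(p) = -2.502500, -p*log2(p) = 0.441618
  p = 6/51 = 0.117647: log2(p) = -3.087463, -p*log2(p) = 0.363231
H = 0.524682 + 0.240439 + 0.528321 + 0.441618 + 0.363231 = 2.098291

H = 2.0983 bits/symbol


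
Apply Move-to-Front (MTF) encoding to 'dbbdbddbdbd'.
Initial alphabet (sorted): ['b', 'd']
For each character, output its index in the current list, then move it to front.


MTF encoding:
'd': index 1 in ['b', 'd'] -> ['d', 'b']
'b': index 1 in ['d', 'b'] -> ['b', 'd']
'b': index 0 in ['b', 'd'] -> ['b', 'd']
'd': index 1 in ['b', 'd'] -> ['d', 'b']
'b': index 1 in ['d', 'b'] -> ['b', 'd']
'd': index 1 in ['b', 'd'] -> ['d', 'b']
'd': index 0 in ['d', 'b'] -> ['d', 'b']
'b': index 1 in ['d', 'b'] -> ['b', 'd']
'd': index 1 in ['b', 'd'] -> ['d', 'b']
'b': index 1 in ['d', 'b'] -> ['b', 'd']
'd': index 1 in ['b', 'd'] -> ['d', 'b']


Output: [1, 1, 0, 1, 1, 1, 0, 1, 1, 1, 1]


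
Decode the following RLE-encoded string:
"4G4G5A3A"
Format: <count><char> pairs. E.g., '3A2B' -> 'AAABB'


Expanding each <count><char> pair:
  4G -> 'GGGG'
  4G -> 'GGGG'
  5A -> 'AAAAA'
  3A -> 'AAA'

Decoded = GGGGGGGGAAAAAAAA


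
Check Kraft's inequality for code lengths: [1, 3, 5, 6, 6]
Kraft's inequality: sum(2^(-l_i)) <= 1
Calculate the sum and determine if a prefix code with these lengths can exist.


Sum = 2^(-1) + 2^(-3) + 2^(-5) + 2^(-6) + 2^(-6)
    = 0.5 + 0.125 + 0.03125 + 0.015625 + 0.015625
    = 44/64 = 0.6875
Since 0.6875 <= 1, Kraft's inequality IS satisfied.
A prefix code with these lengths CAN exist.

Kraft sum = 0.6875. Satisfied.


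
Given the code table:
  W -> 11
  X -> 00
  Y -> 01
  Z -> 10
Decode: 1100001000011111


Decoding:
11 -> W
00 -> X
00 -> X
10 -> Z
00 -> X
01 -> Y
11 -> W
11 -> W


Result: WXXZXYWW


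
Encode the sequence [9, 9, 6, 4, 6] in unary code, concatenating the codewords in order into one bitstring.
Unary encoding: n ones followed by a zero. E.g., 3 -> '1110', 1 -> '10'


Encode each number as n ones followed by a terminating 0:
  9 -> 1111111110 (10 bits)
  9 -> 1111111110 (10 bits)
  6 -> 1111110 (7 bits)
  4 -> 11110 (5 bits)
  6 -> 1111110 (7 bits)
Total length = 10 + 10 + 7 + 5 + 7 = 39 bits.

Unary([9, 9, 6, 4, 6]) = 111111111011111111101111110111101111110 (39 bits)


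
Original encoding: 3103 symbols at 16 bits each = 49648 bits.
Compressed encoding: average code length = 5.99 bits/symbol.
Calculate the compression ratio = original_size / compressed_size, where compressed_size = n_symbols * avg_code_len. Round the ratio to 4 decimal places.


original_size = n_symbols * orig_bits = 3103 * 16 = 49648 bits
compressed_size = n_symbols * avg_code_len = 3103 * 5.99 = 18586.97 bits
ratio = original_size / compressed_size = 49648 / 18586.97 = 2.6711

Compression ratio = 2.6711


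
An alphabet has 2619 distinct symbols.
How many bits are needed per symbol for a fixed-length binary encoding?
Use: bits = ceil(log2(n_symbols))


log2(2619) = 11.3548
Bracket: 2^11 = 2048 < 2619 <= 2^12 = 4096
So ceil(log2(2619)) = 12

bits = ceil(log2(2619)) = ceil(11.3548) = 12 bits
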